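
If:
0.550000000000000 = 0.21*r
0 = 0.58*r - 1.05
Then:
No Solution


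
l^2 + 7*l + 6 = (l + 1)*(l + 6)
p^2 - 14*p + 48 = (p - 8)*(p - 6)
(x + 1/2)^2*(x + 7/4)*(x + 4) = x^4 + 27*x^3/4 + 13*x^2 + 135*x/16 + 7/4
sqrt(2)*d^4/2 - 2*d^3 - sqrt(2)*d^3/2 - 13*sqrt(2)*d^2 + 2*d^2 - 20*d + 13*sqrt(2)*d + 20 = (d - 1)*(d - 5*sqrt(2))*(d + 2*sqrt(2))*(sqrt(2)*d/2 + 1)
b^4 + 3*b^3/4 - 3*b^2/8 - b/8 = b*(b - 1/2)*(b + 1/4)*(b + 1)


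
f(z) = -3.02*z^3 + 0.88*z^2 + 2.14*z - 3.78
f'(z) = -9.06*z^2 + 1.76*z + 2.14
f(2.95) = -67.34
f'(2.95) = -71.51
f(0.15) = -3.45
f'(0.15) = 2.20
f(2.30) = -30.95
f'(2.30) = -41.74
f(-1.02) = -1.84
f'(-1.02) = -9.08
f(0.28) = -3.18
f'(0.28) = 1.92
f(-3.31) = 108.30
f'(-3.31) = -102.95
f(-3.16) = 93.54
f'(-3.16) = -93.89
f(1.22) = -5.34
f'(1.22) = -9.20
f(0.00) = -3.78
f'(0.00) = 2.14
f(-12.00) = 5315.82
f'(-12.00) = -1323.62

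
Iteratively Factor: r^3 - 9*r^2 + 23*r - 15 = (r - 3)*(r^2 - 6*r + 5) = (r - 3)*(r - 1)*(r - 5)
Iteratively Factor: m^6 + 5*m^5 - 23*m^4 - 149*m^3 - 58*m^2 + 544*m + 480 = (m + 4)*(m^5 + m^4 - 27*m^3 - 41*m^2 + 106*m + 120) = (m - 5)*(m + 4)*(m^4 + 6*m^3 + 3*m^2 - 26*m - 24) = (m - 5)*(m + 4)^2*(m^3 + 2*m^2 - 5*m - 6) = (m - 5)*(m - 2)*(m + 4)^2*(m^2 + 4*m + 3) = (m - 5)*(m - 2)*(m + 3)*(m + 4)^2*(m + 1)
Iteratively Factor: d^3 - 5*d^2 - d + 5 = (d - 5)*(d^2 - 1) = (d - 5)*(d + 1)*(d - 1)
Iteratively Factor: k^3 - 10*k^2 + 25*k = (k)*(k^2 - 10*k + 25) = k*(k - 5)*(k - 5)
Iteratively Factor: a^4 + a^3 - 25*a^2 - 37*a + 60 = (a - 5)*(a^3 + 6*a^2 + 5*a - 12) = (a - 5)*(a + 4)*(a^2 + 2*a - 3) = (a - 5)*(a - 1)*(a + 4)*(a + 3)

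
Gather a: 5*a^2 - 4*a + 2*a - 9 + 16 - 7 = 5*a^2 - 2*a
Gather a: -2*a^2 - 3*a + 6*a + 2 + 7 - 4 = -2*a^2 + 3*a + 5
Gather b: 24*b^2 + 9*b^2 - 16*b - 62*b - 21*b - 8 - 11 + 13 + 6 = 33*b^2 - 99*b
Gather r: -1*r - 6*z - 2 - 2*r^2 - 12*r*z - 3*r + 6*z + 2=-2*r^2 + r*(-12*z - 4)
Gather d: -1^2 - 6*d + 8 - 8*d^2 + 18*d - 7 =-8*d^2 + 12*d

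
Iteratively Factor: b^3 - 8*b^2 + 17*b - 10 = (b - 1)*(b^2 - 7*b + 10) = (b - 5)*(b - 1)*(b - 2)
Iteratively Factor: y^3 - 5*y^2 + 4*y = (y)*(y^2 - 5*y + 4) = y*(y - 4)*(y - 1)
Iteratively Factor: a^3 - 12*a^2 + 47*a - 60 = (a - 3)*(a^2 - 9*a + 20) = (a - 5)*(a - 3)*(a - 4)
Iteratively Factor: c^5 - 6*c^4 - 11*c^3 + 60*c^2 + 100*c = (c + 2)*(c^4 - 8*c^3 + 5*c^2 + 50*c) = (c - 5)*(c + 2)*(c^3 - 3*c^2 - 10*c) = c*(c - 5)*(c + 2)*(c^2 - 3*c - 10) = c*(c - 5)*(c + 2)^2*(c - 5)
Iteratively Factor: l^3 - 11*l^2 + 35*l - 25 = (l - 5)*(l^2 - 6*l + 5) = (l - 5)*(l - 1)*(l - 5)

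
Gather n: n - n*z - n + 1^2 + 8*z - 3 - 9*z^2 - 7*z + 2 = -n*z - 9*z^2 + z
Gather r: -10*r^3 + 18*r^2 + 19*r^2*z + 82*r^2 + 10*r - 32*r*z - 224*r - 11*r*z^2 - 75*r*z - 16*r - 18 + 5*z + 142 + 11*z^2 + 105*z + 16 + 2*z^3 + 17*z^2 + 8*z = -10*r^3 + r^2*(19*z + 100) + r*(-11*z^2 - 107*z - 230) + 2*z^3 + 28*z^2 + 118*z + 140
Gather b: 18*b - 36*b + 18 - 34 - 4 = -18*b - 20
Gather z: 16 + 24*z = 24*z + 16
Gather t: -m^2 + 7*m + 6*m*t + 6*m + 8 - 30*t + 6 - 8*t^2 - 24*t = -m^2 + 13*m - 8*t^2 + t*(6*m - 54) + 14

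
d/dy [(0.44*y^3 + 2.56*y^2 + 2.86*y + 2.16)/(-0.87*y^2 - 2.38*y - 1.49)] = (-0.3828*y^4 - 2.0944*y^3 - 5.5714*y^2 - 3.8704*y + 0.8794)/(0.7569*y^4 + 4.1412*y^3 + 8.257*y^2 + 7.0924*y + 2.2201)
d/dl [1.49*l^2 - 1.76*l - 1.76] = 2.98*l - 1.76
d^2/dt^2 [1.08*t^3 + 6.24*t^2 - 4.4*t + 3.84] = 6.48*t + 12.48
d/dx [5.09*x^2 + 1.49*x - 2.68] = 10.18*x + 1.49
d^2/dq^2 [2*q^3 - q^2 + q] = 12*q - 2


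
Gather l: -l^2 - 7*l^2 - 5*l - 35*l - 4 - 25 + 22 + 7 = -8*l^2 - 40*l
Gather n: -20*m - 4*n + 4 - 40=-20*m - 4*n - 36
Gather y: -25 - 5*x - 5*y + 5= -5*x - 5*y - 20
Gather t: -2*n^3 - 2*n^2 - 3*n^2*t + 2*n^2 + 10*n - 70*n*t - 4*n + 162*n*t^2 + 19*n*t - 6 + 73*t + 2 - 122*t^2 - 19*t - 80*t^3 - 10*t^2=-2*n^3 + 6*n - 80*t^3 + t^2*(162*n - 132) + t*(-3*n^2 - 51*n + 54) - 4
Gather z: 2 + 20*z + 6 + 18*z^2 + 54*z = 18*z^2 + 74*z + 8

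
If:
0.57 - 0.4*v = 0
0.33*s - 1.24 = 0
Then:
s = 3.76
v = 1.42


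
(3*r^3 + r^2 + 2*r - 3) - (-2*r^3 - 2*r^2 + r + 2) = 5*r^3 + 3*r^2 + r - 5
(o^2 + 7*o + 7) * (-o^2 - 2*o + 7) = -o^4 - 9*o^3 - 14*o^2 + 35*o + 49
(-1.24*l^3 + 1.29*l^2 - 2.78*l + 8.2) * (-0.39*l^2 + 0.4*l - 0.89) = 0.4836*l^5 - 0.9991*l^4 + 2.7038*l^3 - 5.4581*l^2 + 5.7542*l - 7.298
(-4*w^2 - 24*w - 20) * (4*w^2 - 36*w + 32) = -16*w^4 + 48*w^3 + 656*w^2 - 48*w - 640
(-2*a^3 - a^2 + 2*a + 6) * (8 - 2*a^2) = 4*a^5 + 2*a^4 - 20*a^3 - 20*a^2 + 16*a + 48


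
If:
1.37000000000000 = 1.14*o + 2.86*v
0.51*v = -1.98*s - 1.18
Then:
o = 1.20175438596491 - 2.50877192982456*v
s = -0.257575757575758*v - 0.595959595959596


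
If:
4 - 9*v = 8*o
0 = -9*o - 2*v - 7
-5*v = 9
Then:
No Solution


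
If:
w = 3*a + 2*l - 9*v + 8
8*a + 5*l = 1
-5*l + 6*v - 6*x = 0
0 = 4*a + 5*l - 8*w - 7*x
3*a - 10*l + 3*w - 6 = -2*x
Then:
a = 1059/2152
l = -158/269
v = 8791/8070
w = -16167/10760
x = 4247/2690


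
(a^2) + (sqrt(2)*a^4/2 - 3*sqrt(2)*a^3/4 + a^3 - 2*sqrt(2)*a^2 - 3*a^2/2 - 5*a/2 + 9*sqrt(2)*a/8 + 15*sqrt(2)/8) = sqrt(2)*a^4/2 - 3*sqrt(2)*a^3/4 + a^3 - 2*sqrt(2)*a^2 - a^2/2 - 5*a/2 + 9*sqrt(2)*a/8 + 15*sqrt(2)/8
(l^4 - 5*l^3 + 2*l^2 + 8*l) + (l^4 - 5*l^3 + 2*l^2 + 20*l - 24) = 2*l^4 - 10*l^3 + 4*l^2 + 28*l - 24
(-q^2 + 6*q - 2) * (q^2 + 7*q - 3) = -q^4 - q^3 + 43*q^2 - 32*q + 6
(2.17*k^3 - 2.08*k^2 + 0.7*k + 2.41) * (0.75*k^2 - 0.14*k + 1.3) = 1.6275*k^5 - 1.8638*k^4 + 3.6372*k^3 - 0.9945*k^2 + 0.5726*k + 3.133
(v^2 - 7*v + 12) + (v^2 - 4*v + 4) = 2*v^2 - 11*v + 16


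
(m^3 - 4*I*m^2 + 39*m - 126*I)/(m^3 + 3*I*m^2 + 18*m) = (m - 7*I)/m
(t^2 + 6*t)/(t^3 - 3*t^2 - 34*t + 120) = t/(t^2 - 9*t + 20)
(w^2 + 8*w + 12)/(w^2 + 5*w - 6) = (w + 2)/(w - 1)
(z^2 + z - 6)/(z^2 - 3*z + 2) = (z + 3)/(z - 1)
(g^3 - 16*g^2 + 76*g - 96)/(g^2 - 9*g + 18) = (g^2 - 10*g + 16)/(g - 3)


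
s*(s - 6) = s^2 - 6*s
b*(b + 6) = b^2 + 6*b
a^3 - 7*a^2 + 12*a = a*(a - 4)*(a - 3)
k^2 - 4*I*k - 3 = (k - 3*I)*(k - I)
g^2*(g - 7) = g^3 - 7*g^2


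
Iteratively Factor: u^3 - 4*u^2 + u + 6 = (u - 2)*(u^2 - 2*u - 3) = (u - 2)*(u + 1)*(u - 3)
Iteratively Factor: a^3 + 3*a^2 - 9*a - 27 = (a + 3)*(a^2 - 9) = (a + 3)^2*(a - 3)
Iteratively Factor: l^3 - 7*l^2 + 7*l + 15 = (l - 5)*(l^2 - 2*l - 3) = (l - 5)*(l - 3)*(l + 1)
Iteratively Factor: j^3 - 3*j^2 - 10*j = (j)*(j^2 - 3*j - 10) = j*(j + 2)*(j - 5)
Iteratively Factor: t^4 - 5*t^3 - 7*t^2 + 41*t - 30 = (t + 3)*(t^3 - 8*t^2 + 17*t - 10) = (t - 2)*(t + 3)*(t^2 - 6*t + 5) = (t - 5)*(t - 2)*(t + 3)*(t - 1)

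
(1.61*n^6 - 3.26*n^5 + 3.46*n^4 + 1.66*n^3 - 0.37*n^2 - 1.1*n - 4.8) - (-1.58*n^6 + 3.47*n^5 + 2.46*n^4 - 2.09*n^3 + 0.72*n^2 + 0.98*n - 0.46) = 3.19*n^6 - 6.73*n^5 + 1.0*n^4 + 3.75*n^3 - 1.09*n^2 - 2.08*n - 4.34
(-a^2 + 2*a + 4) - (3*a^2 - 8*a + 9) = -4*a^2 + 10*a - 5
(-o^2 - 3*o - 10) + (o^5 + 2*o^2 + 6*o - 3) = o^5 + o^2 + 3*o - 13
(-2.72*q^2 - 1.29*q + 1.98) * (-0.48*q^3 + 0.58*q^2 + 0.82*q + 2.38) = 1.3056*q^5 - 0.9584*q^4 - 3.929*q^3 - 6.383*q^2 - 1.4466*q + 4.7124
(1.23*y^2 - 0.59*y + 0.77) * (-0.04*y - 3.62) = -0.0492*y^3 - 4.429*y^2 + 2.105*y - 2.7874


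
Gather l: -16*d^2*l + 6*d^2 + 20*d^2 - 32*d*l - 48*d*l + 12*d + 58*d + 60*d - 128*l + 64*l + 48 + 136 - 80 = 26*d^2 + 130*d + l*(-16*d^2 - 80*d - 64) + 104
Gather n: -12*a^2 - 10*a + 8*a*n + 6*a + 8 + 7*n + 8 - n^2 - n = -12*a^2 - 4*a - n^2 + n*(8*a + 6) + 16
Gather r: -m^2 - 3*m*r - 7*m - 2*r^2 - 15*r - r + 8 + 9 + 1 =-m^2 - 7*m - 2*r^2 + r*(-3*m - 16) + 18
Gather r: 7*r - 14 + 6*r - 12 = 13*r - 26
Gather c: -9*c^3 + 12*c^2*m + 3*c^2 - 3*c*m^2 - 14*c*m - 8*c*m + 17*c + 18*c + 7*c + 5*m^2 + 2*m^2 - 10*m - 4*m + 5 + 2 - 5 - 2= -9*c^3 + c^2*(12*m + 3) + c*(-3*m^2 - 22*m + 42) + 7*m^2 - 14*m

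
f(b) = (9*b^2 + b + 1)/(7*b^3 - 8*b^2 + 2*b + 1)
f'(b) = (18*b + 1)/(7*b^3 - 8*b^2 + 2*b + 1) + (-21*b^2 + 16*b - 2)*(9*b^2 + b + 1)/(7*b^3 - 8*b^2 + 2*b + 1)^2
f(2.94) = 0.71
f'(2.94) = -0.37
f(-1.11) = -0.53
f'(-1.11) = -0.26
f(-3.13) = -0.29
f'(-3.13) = -0.06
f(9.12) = 0.16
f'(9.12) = -0.02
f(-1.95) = -0.39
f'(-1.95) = -0.12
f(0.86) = 6.78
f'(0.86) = -7.25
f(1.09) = 4.66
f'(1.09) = -8.66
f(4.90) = 0.35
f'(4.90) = -0.09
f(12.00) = 0.12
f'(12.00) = -0.01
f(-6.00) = -0.18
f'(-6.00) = -0.02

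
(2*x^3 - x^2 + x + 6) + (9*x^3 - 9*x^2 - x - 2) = 11*x^3 - 10*x^2 + 4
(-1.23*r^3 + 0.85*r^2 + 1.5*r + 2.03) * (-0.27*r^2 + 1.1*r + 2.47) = 0.3321*r^5 - 1.5825*r^4 - 2.5081*r^3 + 3.2014*r^2 + 5.938*r + 5.0141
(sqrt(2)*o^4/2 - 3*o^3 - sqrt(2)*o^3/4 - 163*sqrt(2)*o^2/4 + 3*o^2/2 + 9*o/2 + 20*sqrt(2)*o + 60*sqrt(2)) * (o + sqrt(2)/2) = sqrt(2)*o^5/2 - 5*o^4/2 - sqrt(2)*o^4/4 - 169*sqrt(2)*o^3/4 + 5*o^3/4 - 145*o^2/4 + 83*sqrt(2)*o^2/4 + 20*o + 249*sqrt(2)*o/4 + 60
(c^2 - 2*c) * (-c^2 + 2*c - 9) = -c^4 + 4*c^3 - 13*c^2 + 18*c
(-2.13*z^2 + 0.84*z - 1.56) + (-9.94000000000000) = -2.13*z^2 + 0.84*z - 11.5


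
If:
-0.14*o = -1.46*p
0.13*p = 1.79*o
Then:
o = 0.00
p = 0.00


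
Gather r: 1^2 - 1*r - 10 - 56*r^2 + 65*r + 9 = -56*r^2 + 64*r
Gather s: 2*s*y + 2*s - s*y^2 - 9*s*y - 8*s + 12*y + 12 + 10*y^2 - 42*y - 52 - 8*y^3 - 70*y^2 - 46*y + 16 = s*(-y^2 - 7*y - 6) - 8*y^3 - 60*y^2 - 76*y - 24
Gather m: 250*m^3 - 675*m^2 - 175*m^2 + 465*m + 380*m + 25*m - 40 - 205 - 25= 250*m^3 - 850*m^2 + 870*m - 270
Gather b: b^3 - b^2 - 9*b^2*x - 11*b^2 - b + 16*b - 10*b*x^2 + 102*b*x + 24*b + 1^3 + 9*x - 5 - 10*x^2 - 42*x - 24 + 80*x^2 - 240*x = b^3 + b^2*(-9*x - 12) + b*(-10*x^2 + 102*x + 39) + 70*x^2 - 273*x - 28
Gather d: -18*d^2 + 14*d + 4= -18*d^2 + 14*d + 4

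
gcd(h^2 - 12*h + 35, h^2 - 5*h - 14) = h - 7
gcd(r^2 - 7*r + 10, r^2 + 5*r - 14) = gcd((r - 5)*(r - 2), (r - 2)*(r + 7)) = r - 2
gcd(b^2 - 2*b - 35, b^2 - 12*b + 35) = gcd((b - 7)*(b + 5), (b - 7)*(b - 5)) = b - 7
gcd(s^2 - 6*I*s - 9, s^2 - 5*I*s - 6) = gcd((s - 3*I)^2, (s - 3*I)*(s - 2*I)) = s - 3*I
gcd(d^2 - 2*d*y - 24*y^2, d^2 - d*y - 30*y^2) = -d + 6*y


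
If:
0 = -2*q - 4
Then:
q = -2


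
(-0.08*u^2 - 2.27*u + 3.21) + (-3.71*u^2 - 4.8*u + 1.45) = -3.79*u^2 - 7.07*u + 4.66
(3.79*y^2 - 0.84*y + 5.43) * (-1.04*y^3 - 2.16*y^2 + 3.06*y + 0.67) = -3.9416*y^5 - 7.3128*y^4 + 7.7646*y^3 - 11.7599*y^2 + 16.053*y + 3.6381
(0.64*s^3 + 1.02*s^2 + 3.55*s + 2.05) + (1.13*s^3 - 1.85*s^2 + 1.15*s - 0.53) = 1.77*s^3 - 0.83*s^2 + 4.7*s + 1.52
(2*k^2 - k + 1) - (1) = 2*k^2 - k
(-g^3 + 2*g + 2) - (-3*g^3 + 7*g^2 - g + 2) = 2*g^3 - 7*g^2 + 3*g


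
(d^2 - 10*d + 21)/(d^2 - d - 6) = (d - 7)/(d + 2)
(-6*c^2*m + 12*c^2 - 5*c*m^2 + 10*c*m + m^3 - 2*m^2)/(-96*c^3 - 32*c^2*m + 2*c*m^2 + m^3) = (c*m - 2*c + m^2 - 2*m)/(16*c^2 + 8*c*m + m^2)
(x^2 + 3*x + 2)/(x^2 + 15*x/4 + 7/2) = 4*(x + 1)/(4*x + 7)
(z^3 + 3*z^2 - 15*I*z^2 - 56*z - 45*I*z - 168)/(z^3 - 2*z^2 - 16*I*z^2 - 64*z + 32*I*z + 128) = (z^2 + z*(3 - 7*I) - 21*I)/(z^2 + z*(-2 - 8*I) + 16*I)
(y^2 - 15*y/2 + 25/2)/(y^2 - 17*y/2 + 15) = (y - 5)/(y - 6)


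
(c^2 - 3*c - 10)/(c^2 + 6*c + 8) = (c - 5)/(c + 4)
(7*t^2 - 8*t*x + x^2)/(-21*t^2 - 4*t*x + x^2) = (-t + x)/(3*t + x)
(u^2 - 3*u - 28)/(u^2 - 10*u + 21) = (u + 4)/(u - 3)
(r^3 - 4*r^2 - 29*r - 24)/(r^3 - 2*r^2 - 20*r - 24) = (-r^3 + 4*r^2 + 29*r + 24)/(-r^3 + 2*r^2 + 20*r + 24)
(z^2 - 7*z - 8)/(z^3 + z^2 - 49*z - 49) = (z - 8)/(z^2 - 49)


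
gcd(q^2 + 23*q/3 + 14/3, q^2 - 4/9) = q + 2/3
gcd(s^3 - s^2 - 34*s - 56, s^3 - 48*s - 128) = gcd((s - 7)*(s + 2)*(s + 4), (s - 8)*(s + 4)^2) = s + 4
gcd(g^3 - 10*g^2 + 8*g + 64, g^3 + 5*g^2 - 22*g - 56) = g^2 - 2*g - 8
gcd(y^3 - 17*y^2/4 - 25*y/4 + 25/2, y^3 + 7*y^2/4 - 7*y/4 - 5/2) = y^2 + 3*y/4 - 5/2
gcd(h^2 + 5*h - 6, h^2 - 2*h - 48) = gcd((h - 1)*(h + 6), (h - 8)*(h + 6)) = h + 6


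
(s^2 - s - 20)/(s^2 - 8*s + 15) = (s + 4)/(s - 3)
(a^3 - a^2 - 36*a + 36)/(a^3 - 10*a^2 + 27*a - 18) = (a + 6)/(a - 3)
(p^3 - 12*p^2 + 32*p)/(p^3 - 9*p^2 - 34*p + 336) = p*(p - 4)/(p^2 - p - 42)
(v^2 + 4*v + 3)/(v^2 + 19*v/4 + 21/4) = 4*(v + 1)/(4*v + 7)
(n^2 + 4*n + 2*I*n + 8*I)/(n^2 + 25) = (n^2 + 2*n*(2 + I) + 8*I)/(n^2 + 25)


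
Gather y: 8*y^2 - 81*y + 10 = 8*y^2 - 81*y + 10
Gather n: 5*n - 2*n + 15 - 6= 3*n + 9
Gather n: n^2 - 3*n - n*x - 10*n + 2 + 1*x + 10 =n^2 + n*(-x - 13) + x + 12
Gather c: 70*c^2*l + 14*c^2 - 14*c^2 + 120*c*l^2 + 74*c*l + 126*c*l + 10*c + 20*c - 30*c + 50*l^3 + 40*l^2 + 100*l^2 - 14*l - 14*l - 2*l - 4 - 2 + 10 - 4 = 70*c^2*l + c*(120*l^2 + 200*l) + 50*l^3 + 140*l^2 - 30*l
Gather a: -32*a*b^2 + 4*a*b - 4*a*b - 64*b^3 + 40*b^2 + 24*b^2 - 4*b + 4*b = -32*a*b^2 - 64*b^3 + 64*b^2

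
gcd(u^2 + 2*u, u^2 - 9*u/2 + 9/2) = 1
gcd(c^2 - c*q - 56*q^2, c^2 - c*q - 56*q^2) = -c^2 + c*q + 56*q^2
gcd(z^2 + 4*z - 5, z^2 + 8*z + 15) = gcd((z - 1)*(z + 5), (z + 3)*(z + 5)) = z + 5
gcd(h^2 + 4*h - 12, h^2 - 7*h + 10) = h - 2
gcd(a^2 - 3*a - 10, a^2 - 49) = 1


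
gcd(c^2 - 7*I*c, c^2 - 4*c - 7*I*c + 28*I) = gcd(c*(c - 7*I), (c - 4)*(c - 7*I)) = c - 7*I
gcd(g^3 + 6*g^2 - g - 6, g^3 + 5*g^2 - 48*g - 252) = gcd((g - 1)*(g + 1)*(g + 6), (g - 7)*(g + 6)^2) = g + 6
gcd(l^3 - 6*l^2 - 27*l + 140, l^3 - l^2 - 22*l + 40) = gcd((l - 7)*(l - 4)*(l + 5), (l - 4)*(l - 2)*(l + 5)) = l^2 + l - 20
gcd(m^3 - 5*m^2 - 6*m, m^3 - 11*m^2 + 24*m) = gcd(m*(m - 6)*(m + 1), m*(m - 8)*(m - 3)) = m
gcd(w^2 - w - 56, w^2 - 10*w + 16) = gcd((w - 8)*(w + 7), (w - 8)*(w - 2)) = w - 8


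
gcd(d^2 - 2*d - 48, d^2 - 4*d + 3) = 1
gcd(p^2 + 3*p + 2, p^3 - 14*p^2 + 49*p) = 1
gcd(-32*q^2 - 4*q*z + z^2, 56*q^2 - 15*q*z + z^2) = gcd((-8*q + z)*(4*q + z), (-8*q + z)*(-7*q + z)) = -8*q + z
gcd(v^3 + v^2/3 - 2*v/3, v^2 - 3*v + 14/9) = v - 2/3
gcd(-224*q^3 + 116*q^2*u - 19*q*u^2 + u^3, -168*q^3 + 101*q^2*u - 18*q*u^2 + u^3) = 56*q^2 - 15*q*u + u^2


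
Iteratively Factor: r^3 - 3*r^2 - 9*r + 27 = (r - 3)*(r^2 - 9) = (r - 3)*(r + 3)*(r - 3)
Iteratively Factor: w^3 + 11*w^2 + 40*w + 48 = (w + 4)*(w^2 + 7*w + 12) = (w + 4)^2*(w + 3)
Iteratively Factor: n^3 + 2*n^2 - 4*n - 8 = (n + 2)*(n^2 - 4) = (n + 2)^2*(n - 2)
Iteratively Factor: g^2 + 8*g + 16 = (g + 4)*(g + 4)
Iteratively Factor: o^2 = (o)*(o)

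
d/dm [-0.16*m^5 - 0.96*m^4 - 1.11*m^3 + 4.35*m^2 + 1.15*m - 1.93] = -0.8*m^4 - 3.84*m^3 - 3.33*m^2 + 8.7*m + 1.15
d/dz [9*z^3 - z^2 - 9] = z*(27*z - 2)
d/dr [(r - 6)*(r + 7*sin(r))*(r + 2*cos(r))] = (6 - r)*(r + 7*sin(r))*(2*sin(r) - 1) + (r - 6)*(r + 2*cos(r))*(7*cos(r) + 1) + (r + 7*sin(r))*(r + 2*cos(r))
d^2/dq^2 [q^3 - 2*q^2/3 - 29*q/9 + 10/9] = 6*q - 4/3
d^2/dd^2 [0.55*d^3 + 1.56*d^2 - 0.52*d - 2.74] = 3.3*d + 3.12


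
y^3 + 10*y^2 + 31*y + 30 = (y + 2)*(y + 3)*(y + 5)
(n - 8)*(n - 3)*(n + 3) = n^3 - 8*n^2 - 9*n + 72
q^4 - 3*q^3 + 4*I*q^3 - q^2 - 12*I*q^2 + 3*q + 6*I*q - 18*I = (q - 3)*(q - I)*(q + 2*I)*(q + 3*I)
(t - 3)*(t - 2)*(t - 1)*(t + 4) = t^4 - 2*t^3 - 13*t^2 + 38*t - 24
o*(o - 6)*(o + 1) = o^3 - 5*o^2 - 6*o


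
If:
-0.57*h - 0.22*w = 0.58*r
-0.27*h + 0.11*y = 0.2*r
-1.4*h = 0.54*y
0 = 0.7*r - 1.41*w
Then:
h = 0.00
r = 0.00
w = 0.00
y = 0.00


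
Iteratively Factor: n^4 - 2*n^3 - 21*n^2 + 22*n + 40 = (n + 4)*(n^3 - 6*n^2 + 3*n + 10) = (n + 1)*(n + 4)*(n^2 - 7*n + 10) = (n - 5)*(n + 1)*(n + 4)*(n - 2)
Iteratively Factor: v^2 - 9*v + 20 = (v - 5)*(v - 4)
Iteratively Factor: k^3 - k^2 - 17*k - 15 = (k + 1)*(k^2 - 2*k - 15) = (k + 1)*(k + 3)*(k - 5)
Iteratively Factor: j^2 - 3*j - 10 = (j - 5)*(j + 2)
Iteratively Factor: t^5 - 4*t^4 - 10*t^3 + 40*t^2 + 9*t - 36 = (t - 1)*(t^4 - 3*t^3 - 13*t^2 + 27*t + 36) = (t - 3)*(t - 1)*(t^3 - 13*t - 12) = (t - 3)*(t - 1)*(t + 3)*(t^2 - 3*t - 4) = (t - 4)*(t - 3)*(t - 1)*(t + 3)*(t + 1)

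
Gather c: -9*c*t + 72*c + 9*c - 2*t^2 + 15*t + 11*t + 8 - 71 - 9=c*(81 - 9*t) - 2*t^2 + 26*t - 72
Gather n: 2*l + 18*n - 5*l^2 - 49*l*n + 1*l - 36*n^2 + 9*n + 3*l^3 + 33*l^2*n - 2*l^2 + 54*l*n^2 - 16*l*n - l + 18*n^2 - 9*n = 3*l^3 - 7*l^2 + 2*l + n^2*(54*l - 18) + n*(33*l^2 - 65*l + 18)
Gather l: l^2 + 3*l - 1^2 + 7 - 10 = l^2 + 3*l - 4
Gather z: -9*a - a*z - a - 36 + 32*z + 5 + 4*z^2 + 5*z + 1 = -10*a + 4*z^2 + z*(37 - a) - 30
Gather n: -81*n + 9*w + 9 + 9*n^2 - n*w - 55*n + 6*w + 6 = 9*n^2 + n*(-w - 136) + 15*w + 15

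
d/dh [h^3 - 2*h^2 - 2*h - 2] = 3*h^2 - 4*h - 2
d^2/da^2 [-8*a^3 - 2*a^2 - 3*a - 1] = -48*a - 4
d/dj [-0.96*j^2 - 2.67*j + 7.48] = -1.92*j - 2.67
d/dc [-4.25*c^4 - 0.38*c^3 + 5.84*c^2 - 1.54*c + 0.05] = -17.0*c^3 - 1.14*c^2 + 11.68*c - 1.54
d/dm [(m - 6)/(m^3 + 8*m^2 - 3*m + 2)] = (m^3 + 8*m^2 - 3*m - (m - 6)*(3*m^2 + 16*m - 3) + 2)/(m^3 + 8*m^2 - 3*m + 2)^2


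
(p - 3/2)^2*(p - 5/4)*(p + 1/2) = p^4 - 15*p^3/4 + 31*p^2/8 + 3*p/16 - 45/32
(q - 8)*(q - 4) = q^2 - 12*q + 32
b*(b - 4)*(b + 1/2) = b^3 - 7*b^2/2 - 2*b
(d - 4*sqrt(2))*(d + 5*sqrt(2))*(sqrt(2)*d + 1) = sqrt(2)*d^3 + 3*d^2 - 39*sqrt(2)*d - 40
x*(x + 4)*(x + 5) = x^3 + 9*x^2 + 20*x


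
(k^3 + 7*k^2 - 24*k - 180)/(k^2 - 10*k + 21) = (k^3 + 7*k^2 - 24*k - 180)/(k^2 - 10*k + 21)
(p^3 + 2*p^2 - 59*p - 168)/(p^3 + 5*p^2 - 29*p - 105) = (p - 8)/(p - 5)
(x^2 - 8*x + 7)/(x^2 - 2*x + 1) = (x - 7)/(x - 1)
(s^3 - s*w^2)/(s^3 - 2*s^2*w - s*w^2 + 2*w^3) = s/(s - 2*w)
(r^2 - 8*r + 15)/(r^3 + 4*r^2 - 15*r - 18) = (r - 5)/(r^2 + 7*r + 6)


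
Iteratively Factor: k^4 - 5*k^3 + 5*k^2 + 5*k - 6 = (k + 1)*(k^3 - 6*k^2 + 11*k - 6) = (k - 2)*(k + 1)*(k^2 - 4*k + 3) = (k - 3)*(k - 2)*(k + 1)*(k - 1)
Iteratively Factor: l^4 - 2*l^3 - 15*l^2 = (l + 3)*(l^3 - 5*l^2) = (l - 5)*(l + 3)*(l^2) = l*(l - 5)*(l + 3)*(l)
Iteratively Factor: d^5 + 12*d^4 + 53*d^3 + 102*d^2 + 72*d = (d)*(d^4 + 12*d^3 + 53*d^2 + 102*d + 72) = d*(d + 3)*(d^3 + 9*d^2 + 26*d + 24) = d*(d + 3)^2*(d^2 + 6*d + 8) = d*(d + 2)*(d + 3)^2*(d + 4)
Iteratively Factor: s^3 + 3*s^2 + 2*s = (s + 2)*(s^2 + s) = s*(s + 2)*(s + 1)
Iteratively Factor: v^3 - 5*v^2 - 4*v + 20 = (v - 2)*(v^2 - 3*v - 10) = (v - 2)*(v + 2)*(v - 5)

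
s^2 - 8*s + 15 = (s - 5)*(s - 3)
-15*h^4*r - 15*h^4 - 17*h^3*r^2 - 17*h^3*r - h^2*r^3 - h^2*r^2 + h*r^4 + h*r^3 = (-5*h + r)*(h + r)*(3*h + r)*(h*r + h)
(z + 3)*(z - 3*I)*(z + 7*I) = z^3 + 3*z^2 + 4*I*z^2 + 21*z + 12*I*z + 63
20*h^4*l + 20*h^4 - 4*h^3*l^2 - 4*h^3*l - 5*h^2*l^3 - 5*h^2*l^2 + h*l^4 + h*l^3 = (-5*h + l)*(-2*h + l)*(2*h + l)*(h*l + h)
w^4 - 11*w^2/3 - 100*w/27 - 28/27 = (w - 7/3)*(w + 2/3)^2*(w + 1)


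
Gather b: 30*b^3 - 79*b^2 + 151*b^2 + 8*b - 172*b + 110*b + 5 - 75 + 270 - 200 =30*b^3 + 72*b^2 - 54*b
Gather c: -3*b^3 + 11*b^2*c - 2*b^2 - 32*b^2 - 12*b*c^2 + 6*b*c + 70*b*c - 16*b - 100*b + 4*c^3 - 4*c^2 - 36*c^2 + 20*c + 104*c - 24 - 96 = -3*b^3 - 34*b^2 - 116*b + 4*c^3 + c^2*(-12*b - 40) + c*(11*b^2 + 76*b + 124) - 120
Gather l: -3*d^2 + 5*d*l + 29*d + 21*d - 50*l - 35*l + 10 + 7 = -3*d^2 + 50*d + l*(5*d - 85) + 17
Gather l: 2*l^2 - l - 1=2*l^2 - l - 1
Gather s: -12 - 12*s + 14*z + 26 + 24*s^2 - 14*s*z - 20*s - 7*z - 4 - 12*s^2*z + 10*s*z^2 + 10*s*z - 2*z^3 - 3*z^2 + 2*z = s^2*(24 - 12*z) + s*(10*z^2 - 4*z - 32) - 2*z^3 - 3*z^2 + 9*z + 10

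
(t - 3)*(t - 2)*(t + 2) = t^3 - 3*t^2 - 4*t + 12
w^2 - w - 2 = (w - 2)*(w + 1)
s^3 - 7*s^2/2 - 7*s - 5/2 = (s - 5)*(s + 1/2)*(s + 1)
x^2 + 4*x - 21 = (x - 3)*(x + 7)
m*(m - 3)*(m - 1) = m^3 - 4*m^2 + 3*m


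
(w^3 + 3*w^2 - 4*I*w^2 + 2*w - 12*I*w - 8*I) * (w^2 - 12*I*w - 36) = w^5 + 3*w^4 - 16*I*w^4 - 82*w^3 - 48*I*w^3 - 252*w^2 + 112*I*w^2 - 168*w + 432*I*w + 288*I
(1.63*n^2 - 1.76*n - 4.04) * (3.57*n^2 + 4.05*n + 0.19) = 5.8191*n^4 + 0.3183*n^3 - 21.2411*n^2 - 16.6964*n - 0.7676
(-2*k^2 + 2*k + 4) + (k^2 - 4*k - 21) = -k^2 - 2*k - 17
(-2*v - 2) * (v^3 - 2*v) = -2*v^4 - 2*v^3 + 4*v^2 + 4*v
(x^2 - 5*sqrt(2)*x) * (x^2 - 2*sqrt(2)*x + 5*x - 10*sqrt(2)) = x^4 - 7*sqrt(2)*x^3 + 5*x^3 - 35*sqrt(2)*x^2 + 20*x^2 + 100*x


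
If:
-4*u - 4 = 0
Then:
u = -1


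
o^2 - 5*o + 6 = (o - 3)*(o - 2)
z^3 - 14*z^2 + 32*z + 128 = (z - 8)^2*(z + 2)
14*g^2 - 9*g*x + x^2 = (-7*g + x)*(-2*g + x)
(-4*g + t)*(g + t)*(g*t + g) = -4*g^3*t - 4*g^3 - 3*g^2*t^2 - 3*g^2*t + g*t^3 + g*t^2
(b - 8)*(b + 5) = b^2 - 3*b - 40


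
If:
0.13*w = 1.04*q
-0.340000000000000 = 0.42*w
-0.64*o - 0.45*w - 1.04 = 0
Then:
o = -1.06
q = -0.10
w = -0.81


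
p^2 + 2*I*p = p*(p + 2*I)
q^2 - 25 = (q - 5)*(q + 5)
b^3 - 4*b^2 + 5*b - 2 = (b - 2)*(b - 1)^2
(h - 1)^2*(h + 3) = h^3 + h^2 - 5*h + 3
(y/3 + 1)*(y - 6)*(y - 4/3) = y^3/3 - 13*y^2/9 - 14*y/3 + 8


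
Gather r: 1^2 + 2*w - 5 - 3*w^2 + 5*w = -3*w^2 + 7*w - 4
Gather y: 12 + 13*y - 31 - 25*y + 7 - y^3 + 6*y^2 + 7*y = -y^3 + 6*y^2 - 5*y - 12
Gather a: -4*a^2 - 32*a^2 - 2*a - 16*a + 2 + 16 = -36*a^2 - 18*a + 18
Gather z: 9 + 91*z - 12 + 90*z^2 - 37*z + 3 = 90*z^2 + 54*z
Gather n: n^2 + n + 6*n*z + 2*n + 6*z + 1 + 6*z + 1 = n^2 + n*(6*z + 3) + 12*z + 2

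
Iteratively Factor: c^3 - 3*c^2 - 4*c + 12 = (c + 2)*(c^2 - 5*c + 6) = (c - 2)*(c + 2)*(c - 3)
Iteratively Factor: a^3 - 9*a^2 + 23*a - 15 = (a - 1)*(a^2 - 8*a + 15) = (a - 3)*(a - 1)*(a - 5)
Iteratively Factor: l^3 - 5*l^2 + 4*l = (l - 4)*(l^2 - l) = l*(l - 4)*(l - 1)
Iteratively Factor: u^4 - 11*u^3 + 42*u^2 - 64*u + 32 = (u - 1)*(u^3 - 10*u^2 + 32*u - 32) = (u - 2)*(u - 1)*(u^2 - 8*u + 16) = (u - 4)*(u - 2)*(u - 1)*(u - 4)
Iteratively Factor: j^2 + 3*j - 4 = (j - 1)*(j + 4)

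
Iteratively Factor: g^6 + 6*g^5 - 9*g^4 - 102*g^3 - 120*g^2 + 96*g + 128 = (g + 4)*(g^5 + 2*g^4 - 17*g^3 - 34*g^2 + 16*g + 32) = (g + 2)*(g + 4)*(g^4 - 17*g^2 + 16) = (g + 2)*(g + 4)^2*(g^3 - 4*g^2 - g + 4) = (g + 1)*(g + 2)*(g + 4)^2*(g^2 - 5*g + 4) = (g - 4)*(g + 1)*(g + 2)*(g + 4)^2*(g - 1)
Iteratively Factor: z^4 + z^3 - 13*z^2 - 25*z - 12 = (z - 4)*(z^3 + 5*z^2 + 7*z + 3) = (z - 4)*(z + 1)*(z^2 + 4*z + 3) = (z - 4)*(z + 1)^2*(z + 3)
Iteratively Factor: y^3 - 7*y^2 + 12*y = (y)*(y^2 - 7*y + 12) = y*(y - 4)*(y - 3)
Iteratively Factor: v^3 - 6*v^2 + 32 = (v - 4)*(v^2 - 2*v - 8) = (v - 4)^2*(v + 2)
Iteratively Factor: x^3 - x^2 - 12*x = (x + 3)*(x^2 - 4*x) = (x - 4)*(x + 3)*(x)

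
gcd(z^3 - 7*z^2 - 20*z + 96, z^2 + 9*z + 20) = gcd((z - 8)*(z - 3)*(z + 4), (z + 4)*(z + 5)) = z + 4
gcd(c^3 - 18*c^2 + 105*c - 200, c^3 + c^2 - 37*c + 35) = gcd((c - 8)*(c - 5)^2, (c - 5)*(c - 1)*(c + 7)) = c - 5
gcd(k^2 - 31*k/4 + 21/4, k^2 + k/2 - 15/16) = k - 3/4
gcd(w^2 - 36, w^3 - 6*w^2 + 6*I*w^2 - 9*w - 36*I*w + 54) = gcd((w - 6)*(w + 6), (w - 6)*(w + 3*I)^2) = w - 6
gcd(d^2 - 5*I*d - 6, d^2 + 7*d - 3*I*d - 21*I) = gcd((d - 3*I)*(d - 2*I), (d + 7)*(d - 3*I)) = d - 3*I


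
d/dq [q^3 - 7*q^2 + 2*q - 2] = 3*q^2 - 14*q + 2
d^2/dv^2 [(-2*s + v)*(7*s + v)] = 2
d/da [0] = 0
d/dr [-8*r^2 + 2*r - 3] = 2 - 16*r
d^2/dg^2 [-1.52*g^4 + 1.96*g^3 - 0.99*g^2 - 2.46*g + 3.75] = -18.24*g^2 + 11.76*g - 1.98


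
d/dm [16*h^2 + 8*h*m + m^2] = 8*h + 2*m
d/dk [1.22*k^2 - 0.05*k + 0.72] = 2.44*k - 0.05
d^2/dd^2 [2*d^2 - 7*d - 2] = 4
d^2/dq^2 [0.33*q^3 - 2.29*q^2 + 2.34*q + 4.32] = 1.98*q - 4.58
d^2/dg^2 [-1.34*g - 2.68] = 0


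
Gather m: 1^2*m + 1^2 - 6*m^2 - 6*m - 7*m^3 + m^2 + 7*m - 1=-7*m^3 - 5*m^2 + 2*m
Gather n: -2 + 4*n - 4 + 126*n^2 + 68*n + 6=126*n^2 + 72*n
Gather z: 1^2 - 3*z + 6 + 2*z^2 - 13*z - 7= 2*z^2 - 16*z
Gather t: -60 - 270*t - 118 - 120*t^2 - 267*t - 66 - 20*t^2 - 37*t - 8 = -140*t^2 - 574*t - 252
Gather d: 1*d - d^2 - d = -d^2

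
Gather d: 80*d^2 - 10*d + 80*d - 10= 80*d^2 + 70*d - 10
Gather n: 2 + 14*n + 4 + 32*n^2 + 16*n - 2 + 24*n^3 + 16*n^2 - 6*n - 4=24*n^3 + 48*n^2 + 24*n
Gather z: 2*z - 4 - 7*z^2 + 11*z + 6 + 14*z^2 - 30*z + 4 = 7*z^2 - 17*z + 6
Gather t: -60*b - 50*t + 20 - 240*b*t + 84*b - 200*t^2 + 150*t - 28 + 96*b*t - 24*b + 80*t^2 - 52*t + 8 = -120*t^2 + t*(48 - 144*b)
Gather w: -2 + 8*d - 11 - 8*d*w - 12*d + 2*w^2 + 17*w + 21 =-4*d + 2*w^2 + w*(17 - 8*d) + 8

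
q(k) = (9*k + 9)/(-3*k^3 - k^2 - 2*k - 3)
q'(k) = (9*k + 9)*(9*k^2 + 2*k + 2)/(-3*k^3 - k^2 - 2*k - 3)^2 + 9/(-3*k^3 - k^2 - 2*k - 3)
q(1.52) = -1.20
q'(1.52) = 1.17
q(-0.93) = 1.54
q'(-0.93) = 52.01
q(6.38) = -0.08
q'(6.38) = 0.03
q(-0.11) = -2.87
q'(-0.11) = -1.28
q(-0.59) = -2.38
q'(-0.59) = 0.26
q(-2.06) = -0.41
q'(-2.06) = -0.26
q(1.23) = -1.60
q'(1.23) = 1.58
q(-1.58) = -0.55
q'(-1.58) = -0.29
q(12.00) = -0.02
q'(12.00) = 0.00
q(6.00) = -0.09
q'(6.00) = 0.03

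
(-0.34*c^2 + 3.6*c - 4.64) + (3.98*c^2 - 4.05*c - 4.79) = 3.64*c^2 - 0.45*c - 9.43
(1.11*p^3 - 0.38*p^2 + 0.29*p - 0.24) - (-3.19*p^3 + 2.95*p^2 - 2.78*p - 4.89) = 4.3*p^3 - 3.33*p^2 + 3.07*p + 4.65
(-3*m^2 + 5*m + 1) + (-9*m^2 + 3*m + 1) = -12*m^2 + 8*m + 2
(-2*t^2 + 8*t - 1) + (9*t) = -2*t^2 + 17*t - 1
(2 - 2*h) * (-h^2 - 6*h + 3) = 2*h^3 + 10*h^2 - 18*h + 6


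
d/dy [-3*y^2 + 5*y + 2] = 5 - 6*y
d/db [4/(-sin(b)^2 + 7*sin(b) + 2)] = 4*(2*sin(b) - 7)*cos(b)/(7*sin(b) + cos(b)^2 + 1)^2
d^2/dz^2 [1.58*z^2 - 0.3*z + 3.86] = 3.16000000000000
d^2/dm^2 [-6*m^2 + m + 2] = -12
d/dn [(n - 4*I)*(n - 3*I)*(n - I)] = 3*n^2 - 16*I*n - 19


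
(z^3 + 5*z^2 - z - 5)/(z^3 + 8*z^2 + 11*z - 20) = (z + 1)/(z + 4)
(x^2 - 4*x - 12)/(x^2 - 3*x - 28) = (-x^2 + 4*x + 12)/(-x^2 + 3*x + 28)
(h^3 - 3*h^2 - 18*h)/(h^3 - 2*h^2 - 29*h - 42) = h*(h - 6)/(h^2 - 5*h - 14)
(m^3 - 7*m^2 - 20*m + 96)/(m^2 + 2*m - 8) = (m^2 - 11*m + 24)/(m - 2)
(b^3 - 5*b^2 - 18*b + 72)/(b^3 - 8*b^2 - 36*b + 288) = (b^2 + b - 12)/(b^2 - 2*b - 48)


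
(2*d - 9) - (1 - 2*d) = 4*d - 10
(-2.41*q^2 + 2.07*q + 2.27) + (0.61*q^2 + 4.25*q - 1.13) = -1.8*q^2 + 6.32*q + 1.14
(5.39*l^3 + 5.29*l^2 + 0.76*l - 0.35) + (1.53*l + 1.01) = 5.39*l^3 + 5.29*l^2 + 2.29*l + 0.66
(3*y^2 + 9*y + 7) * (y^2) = 3*y^4 + 9*y^3 + 7*y^2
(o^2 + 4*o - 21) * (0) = 0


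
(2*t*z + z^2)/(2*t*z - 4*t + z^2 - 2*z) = z/(z - 2)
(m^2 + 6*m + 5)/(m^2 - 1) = (m + 5)/(m - 1)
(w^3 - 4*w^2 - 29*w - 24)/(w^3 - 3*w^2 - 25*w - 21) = (w - 8)/(w - 7)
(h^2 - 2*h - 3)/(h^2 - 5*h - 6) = (h - 3)/(h - 6)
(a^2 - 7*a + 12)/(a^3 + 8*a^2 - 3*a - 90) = (a - 4)/(a^2 + 11*a + 30)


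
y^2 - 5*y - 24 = (y - 8)*(y + 3)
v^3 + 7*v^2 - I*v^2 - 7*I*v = v*(v + 7)*(v - I)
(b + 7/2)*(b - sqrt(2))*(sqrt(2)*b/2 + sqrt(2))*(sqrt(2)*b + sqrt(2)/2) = b^4 - sqrt(2)*b^3 + 6*b^3 - 6*sqrt(2)*b^2 + 39*b^2/4 - 39*sqrt(2)*b/4 + 7*b/2 - 7*sqrt(2)/2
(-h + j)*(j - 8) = -h*j + 8*h + j^2 - 8*j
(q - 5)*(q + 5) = q^2 - 25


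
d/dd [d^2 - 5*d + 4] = 2*d - 5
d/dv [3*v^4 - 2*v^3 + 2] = v^2*(12*v - 6)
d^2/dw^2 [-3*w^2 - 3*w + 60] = -6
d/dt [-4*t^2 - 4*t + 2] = -8*t - 4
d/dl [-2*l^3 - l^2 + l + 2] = -6*l^2 - 2*l + 1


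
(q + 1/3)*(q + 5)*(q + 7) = q^3 + 37*q^2/3 + 39*q + 35/3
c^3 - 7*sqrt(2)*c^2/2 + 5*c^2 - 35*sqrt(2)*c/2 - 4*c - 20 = (c + 5)*(c - 4*sqrt(2))*(c + sqrt(2)/2)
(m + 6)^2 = m^2 + 12*m + 36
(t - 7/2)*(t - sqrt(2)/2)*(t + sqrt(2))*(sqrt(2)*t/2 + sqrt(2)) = sqrt(2)*t^4/2 - 3*sqrt(2)*t^3/4 + t^3/2 - 4*sqrt(2)*t^2 - 3*t^2/4 - 7*t/2 + 3*sqrt(2)*t/4 + 7*sqrt(2)/2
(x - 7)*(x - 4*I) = x^2 - 7*x - 4*I*x + 28*I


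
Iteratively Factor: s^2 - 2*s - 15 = (s + 3)*(s - 5)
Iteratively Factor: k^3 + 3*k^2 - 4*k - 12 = (k + 2)*(k^2 + k - 6) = (k + 2)*(k + 3)*(k - 2)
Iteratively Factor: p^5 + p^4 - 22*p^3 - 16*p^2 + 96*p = (p + 4)*(p^4 - 3*p^3 - 10*p^2 + 24*p) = p*(p + 4)*(p^3 - 3*p^2 - 10*p + 24) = p*(p - 2)*(p + 4)*(p^2 - p - 12) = p*(p - 2)*(p + 3)*(p + 4)*(p - 4)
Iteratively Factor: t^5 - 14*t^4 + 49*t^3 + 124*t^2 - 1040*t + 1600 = (t - 4)*(t^4 - 10*t^3 + 9*t^2 + 160*t - 400) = (t - 4)*(t + 4)*(t^3 - 14*t^2 + 65*t - 100) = (t - 5)*(t - 4)*(t + 4)*(t^2 - 9*t + 20) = (t - 5)^2*(t - 4)*(t + 4)*(t - 4)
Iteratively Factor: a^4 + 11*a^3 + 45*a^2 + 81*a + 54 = (a + 2)*(a^3 + 9*a^2 + 27*a + 27) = (a + 2)*(a + 3)*(a^2 + 6*a + 9) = (a + 2)*(a + 3)^2*(a + 3)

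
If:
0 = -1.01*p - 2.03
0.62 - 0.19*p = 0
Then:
No Solution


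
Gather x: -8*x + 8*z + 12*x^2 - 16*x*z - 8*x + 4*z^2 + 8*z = 12*x^2 + x*(-16*z - 16) + 4*z^2 + 16*z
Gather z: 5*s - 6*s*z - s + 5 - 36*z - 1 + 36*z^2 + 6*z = 4*s + 36*z^2 + z*(-6*s - 30) + 4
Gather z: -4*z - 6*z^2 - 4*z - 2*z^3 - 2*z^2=-2*z^3 - 8*z^2 - 8*z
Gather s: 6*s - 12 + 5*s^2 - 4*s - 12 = 5*s^2 + 2*s - 24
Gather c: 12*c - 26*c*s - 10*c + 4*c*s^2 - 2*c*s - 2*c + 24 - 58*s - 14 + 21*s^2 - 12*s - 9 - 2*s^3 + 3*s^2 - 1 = c*(4*s^2 - 28*s) - 2*s^3 + 24*s^2 - 70*s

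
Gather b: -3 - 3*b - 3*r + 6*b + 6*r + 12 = 3*b + 3*r + 9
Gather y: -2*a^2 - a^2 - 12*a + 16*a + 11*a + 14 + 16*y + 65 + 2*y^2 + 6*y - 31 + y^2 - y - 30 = -3*a^2 + 15*a + 3*y^2 + 21*y + 18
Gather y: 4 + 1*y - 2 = y + 2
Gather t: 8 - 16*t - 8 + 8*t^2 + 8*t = 8*t^2 - 8*t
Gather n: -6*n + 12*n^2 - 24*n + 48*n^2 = 60*n^2 - 30*n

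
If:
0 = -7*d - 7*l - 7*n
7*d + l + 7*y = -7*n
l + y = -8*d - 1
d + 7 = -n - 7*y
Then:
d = 1/5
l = -7/5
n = 6/5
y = -6/5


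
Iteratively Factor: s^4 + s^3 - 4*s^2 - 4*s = (s + 2)*(s^3 - s^2 - 2*s) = s*(s + 2)*(s^2 - s - 2) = s*(s - 2)*(s + 2)*(s + 1)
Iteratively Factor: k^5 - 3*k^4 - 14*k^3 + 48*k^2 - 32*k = (k)*(k^4 - 3*k^3 - 14*k^2 + 48*k - 32) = k*(k + 4)*(k^3 - 7*k^2 + 14*k - 8) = k*(k - 2)*(k + 4)*(k^2 - 5*k + 4) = k*(k - 2)*(k - 1)*(k + 4)*(k - 4)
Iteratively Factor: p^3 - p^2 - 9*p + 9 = (p - 3)*(p^2 + 2*p - 3) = (p - 3)*(p - 1)*(p + 3)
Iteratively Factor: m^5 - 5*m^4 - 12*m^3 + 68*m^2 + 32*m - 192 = (m + 3)*(m^4 - 8*m^3 + 12*m^2 + 32*m - 64) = (m - 4)*(m + 3)*(m^3 - 4*m^2 - 4*m + 16) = (m - 4)*(m - 2)*(m + 3)*(m^2 - 2*m - 8) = (m - 4)*(m - 2)*(m + 2)*(m + 3)*(m - 4)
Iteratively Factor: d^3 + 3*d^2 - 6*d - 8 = (d + 1)*(d^2 + 2*d - 8) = (d - 2)*(d + 1)*(d + 4)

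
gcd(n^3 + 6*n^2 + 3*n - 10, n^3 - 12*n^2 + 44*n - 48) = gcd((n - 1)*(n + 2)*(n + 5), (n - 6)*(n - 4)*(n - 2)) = 1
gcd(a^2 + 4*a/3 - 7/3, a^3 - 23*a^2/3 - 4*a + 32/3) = a - 1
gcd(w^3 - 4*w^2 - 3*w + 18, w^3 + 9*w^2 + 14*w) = w + 2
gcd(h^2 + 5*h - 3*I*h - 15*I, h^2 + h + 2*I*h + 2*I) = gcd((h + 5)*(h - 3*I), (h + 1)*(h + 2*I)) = 1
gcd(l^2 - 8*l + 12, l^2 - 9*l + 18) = l - 6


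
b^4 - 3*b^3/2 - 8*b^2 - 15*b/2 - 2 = (b - 4)*(b + 1/2)*(b + 1)^2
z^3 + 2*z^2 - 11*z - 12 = (z - 3)*(z + 1)*(z + 4)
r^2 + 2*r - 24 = (r - 4)*(r + 6)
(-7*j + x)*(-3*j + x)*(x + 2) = 21*j^2*x + 42*j^2 - 10*j*x^2 - 20*j*x + x^3 + 2*x^2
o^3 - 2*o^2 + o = o*(o - 1)^2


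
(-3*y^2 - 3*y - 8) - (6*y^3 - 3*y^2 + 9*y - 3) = -6*y^3 - 12*y - 5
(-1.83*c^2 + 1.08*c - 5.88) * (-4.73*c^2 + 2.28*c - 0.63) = 8.6559*c^4 - 9.2808*c^3 + 31.4277*c^2 - 14.0868*c + 3.7044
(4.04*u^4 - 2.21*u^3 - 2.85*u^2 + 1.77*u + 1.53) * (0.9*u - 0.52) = 3.636*u^5 - 4.0898*u^4 - 1.4158*u^3 + 3.075*u^2 + 0.4566*u - 0.7956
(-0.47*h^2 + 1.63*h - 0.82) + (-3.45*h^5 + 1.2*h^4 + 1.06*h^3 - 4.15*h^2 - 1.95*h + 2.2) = -3.45*h^5 + 1.2*h^4 + 1.06*h^3 - 4.62*h^2 - 0.32*h + 1.38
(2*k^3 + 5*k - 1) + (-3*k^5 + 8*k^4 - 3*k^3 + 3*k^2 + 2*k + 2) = -3*k^5 + 8*k^4 - k^3 + 3*k^2 + 7*k + 1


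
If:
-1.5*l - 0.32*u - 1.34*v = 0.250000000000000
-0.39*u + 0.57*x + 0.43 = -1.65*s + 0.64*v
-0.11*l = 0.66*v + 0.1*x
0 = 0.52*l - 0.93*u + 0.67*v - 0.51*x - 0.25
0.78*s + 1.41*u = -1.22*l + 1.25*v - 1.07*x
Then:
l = 0.39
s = -1.28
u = -1.24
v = -0.33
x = 1.74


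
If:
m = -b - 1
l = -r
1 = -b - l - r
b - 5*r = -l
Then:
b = -1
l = 1/6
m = 0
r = -1/6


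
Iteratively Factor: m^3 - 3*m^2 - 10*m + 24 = (m - 4)*(m^2 + m - 6) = (m - 4)*(m + 3)*(m - 2)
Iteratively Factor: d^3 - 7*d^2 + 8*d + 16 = (d - 4)*(d^2 - 3*d - 4) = (d - 4)^2*(d + 1)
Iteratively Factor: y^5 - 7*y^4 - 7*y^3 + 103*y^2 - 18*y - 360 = (y - 5)*(y^4 - 2*y^3 - 17*y^2 + 18*y + 72) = (y - 5)*(y + 3)*(y^3 - 5*y^2 - 2*y + 24) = (y - 5)*(y - 4)*(y + 3)*(y^2 - y - 6) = (y - 5)*(y - 4)*(y - 3)*(y + 3)*(y + 2)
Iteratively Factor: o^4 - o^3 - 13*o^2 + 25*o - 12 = (o - 3)*(o^3 + 2*o^2 - 7*o + 4) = (o - 3)*(o - 1)*(o^2 + 3*o - 4) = (o - 3)*(o - 1)*(o + 4)*(o - 1)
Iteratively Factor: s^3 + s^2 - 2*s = (s)*(s^2 + s - 2) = s*(s + 2)*(s - 1)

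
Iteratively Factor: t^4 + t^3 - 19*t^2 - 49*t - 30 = (t + 2)*(t^3 - t^2 - 17*t - 15) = (t + 2)*(t + 3)*(t^2 - 4*t - 5) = (t + 1)*(t + 2)*(t + 3)*(t - 5)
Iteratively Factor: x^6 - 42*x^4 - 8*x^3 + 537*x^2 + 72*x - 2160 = (x - 3)*(x^5 + 3*x^4 - 33*x^3 - 107*x^2 + 216*x + 720) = (x - 3)*(x + 4)*(x^4 - x^3 - 29*x^2 + 9*x + 180) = (x - 3)^2*(x + 4)*(x^3 + 2*x^2 - 23*x - 60) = (x - 3)^2*(x + 3)*(x + 4)*(x^2 - x - 20) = (x - 5)*(x - 3)^2*(x + 3)*(x + 4)*(x + 4)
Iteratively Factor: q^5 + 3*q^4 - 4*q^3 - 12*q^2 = (q - 2)*(q^4 + 5*q^3 + 6*q^2) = q*(q - 2)*(q^3 + 5*q^2 + 6*q) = q*(q - 2)*(q + 2)*(q^2 + 3*q) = q^2*(q - 2)*(q + 2)*(q + 3)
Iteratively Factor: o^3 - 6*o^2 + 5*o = (o - 1)*(o^2 - 5*o) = (o - 5)*(o - 1)*(o)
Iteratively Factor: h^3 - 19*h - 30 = (h + 3)*(h^2 - 3*h - 10) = (h + 2)*(h + 3)*(h - 5)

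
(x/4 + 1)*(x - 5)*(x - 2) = x^3/4 - 3*x^2/4 - 9*x/2 + 10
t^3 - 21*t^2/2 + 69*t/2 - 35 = (t - 5)*(t - 7/2)*(t - 2)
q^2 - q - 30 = (q - 6)*(q + 5)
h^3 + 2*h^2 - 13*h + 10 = (h - 2)*(h - 1)*(h + 5)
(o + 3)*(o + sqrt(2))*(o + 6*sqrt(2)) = o^3 + 3*o^2 + 7*sqrt(2)*o^2 + 12*o + 21*sqrt(2)*o + 36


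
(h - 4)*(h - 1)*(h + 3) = h^3 - 2*h^2 - 11*h + 12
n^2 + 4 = (n - 2*I)*(n + 2*I)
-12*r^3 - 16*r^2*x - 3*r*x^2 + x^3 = (-6*r + x)*(r + x)*(2*r + x)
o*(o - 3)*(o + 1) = o^3 - 2*o^2 - 3*o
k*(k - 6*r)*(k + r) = k^3 - 5*k^2*r - 6*k*r^2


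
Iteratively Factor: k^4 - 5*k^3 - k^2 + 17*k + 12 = (k + 1)*(k^3 - 6*k^2 + 5*k + 12) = (k - 3)*(k + 1)*(k^2 - 3*k - 4) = (k - 3)*(k + 1)^2*(k - 4)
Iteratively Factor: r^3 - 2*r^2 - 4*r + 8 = (r + 2)*(r^2 - 4*r + 4) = (r - 2)*(r + 2)*(r - 2)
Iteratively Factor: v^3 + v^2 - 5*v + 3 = (v + 3)*(v^2 - 2*v + 1) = (v - 1)*(v + 3)*(v - 1)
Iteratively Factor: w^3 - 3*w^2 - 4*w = (w + 1)*(w^2 - 4*w) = (w - 4)*(w + 1)*(w)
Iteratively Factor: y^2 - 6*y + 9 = (y - 3)*(y - 3)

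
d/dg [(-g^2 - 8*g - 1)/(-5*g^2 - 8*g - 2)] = 2*(-16*g^2 - 3*g + 4)/(25*g^4 + 80*g^3 + 84*g^2 + 32*g + 4)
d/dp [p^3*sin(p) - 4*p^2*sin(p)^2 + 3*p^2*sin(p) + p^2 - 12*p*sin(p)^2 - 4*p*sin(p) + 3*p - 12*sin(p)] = p^3*cos(p) - 4*p^2*sin(2*p) + 3*sqrt(2)*p^2*sin(p + pi/4) + 6*p*sin(p) - 12*p*sin(2*p) - 4*p*cos(p) + 4*p*cos(2*p) - 2*p - 4*sin(p) - 12*cos(p) + 6*cos(2*p) - 3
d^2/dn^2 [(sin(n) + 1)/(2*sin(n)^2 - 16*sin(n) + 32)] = (-sin(n)^3 - 20*sin(n)^2 - 22*sin(n) + 22)/(2*(sin(n) - 4)^4)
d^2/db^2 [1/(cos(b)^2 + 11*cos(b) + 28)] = (-4*sin(b)^4 + 11*sin(b)^2 + 1397*cos(b)/4 - 33*cos(3*b)/4 + 179)/((cos(b) + 4)^3*(cos(b) + 7)^3)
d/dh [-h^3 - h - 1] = -3*h^2 - 1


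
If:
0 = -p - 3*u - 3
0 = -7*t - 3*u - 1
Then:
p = -3*u - 3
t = -3*u/7 - 1/7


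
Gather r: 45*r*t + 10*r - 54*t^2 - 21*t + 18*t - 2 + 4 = r*(45*t + 10) - 54*t^2 - 3*t + 2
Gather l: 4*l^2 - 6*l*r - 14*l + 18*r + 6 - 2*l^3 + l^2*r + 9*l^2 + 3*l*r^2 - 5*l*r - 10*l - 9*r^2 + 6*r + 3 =-2*l^3 + l^2*(r + 13) + l*(3*r^2 - 11*r - 24) - 9*r^2 + 24*r + 9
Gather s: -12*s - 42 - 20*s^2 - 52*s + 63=-20*s^2 - 64*s + 21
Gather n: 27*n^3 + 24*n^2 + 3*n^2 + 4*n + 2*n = 27*n^3 + 27*n^2 + 6*n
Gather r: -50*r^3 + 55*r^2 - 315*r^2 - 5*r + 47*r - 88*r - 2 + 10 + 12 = -50*r^3 - 260*r^2 - 46*r + 20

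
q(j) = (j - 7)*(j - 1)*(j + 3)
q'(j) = (j - 7)*(j - 1) + (j - 7)*(j + 3) + (j - 1)*(j + 3)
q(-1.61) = 31.24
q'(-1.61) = 6.88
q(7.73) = 52.72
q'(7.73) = 84.96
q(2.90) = -45.96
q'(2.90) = -20.77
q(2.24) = -30.93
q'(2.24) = -24.35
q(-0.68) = 29.93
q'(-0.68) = -8.81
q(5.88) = -48.53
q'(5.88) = 27.92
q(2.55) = -38.28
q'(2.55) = -22.99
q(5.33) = -60.24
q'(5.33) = 14.93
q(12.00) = 825.00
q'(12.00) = 295.00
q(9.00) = 192.00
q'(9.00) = 136.00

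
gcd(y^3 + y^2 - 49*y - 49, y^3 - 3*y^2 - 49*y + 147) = y^2 - 49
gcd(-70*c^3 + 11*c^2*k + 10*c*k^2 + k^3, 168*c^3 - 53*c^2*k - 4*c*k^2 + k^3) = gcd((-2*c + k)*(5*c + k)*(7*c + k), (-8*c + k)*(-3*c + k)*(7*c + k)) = 7*c + k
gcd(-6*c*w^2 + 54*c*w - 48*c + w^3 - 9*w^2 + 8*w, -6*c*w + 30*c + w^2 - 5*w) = -6*c + w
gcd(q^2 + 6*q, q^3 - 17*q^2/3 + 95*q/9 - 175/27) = 1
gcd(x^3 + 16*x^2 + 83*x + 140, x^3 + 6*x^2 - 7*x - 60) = x^2 + 9*x + 20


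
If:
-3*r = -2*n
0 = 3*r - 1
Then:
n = 1/2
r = 1/3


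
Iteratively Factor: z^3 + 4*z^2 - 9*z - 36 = (z + 3)*(z^2 + z - 12) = (z + 3)*(z + 4)*(z - 3)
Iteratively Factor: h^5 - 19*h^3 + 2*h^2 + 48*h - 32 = (h + 4)*(h^4 - 4*h^3 - 3*h^2 + 14*h - 8) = (h - 1)*(h + 4)*(h^3 - 3*h^2 - 6*h + 8) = (h - 4)*(h - 1)*(h + 4)*(h^2 + h - 2) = (h - 4)*(h - 1)^2*(h + 4)*(h + 2)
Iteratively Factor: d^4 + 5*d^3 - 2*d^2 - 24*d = (d - 2)*(d^3 + 7*d^2 + 12*d) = (d - 2)*(d + 3)*(d^2 + 4*d) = d*(d - 2)*(d + 3)*(d + 4)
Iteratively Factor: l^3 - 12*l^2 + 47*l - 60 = (l - 3)*(l^2 - 9*l + 20) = (l - 5)*(l - 3)*(l - 4)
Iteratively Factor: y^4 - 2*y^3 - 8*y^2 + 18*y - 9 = (y - 3)*(y^3 + y^2 - 5*y + 3) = (y - 3)*(y - 1)*(y^2 + 2*y - 3) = (y - 3)*(y - 1)^2*(y + 3)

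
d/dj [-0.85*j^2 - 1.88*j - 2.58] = -1.7*j - 1.88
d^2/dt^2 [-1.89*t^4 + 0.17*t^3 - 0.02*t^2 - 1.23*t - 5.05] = -22.68*t^2 + 1.02*t - 0.04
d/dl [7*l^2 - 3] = 14*l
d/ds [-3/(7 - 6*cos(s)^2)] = 18*sin(2*s)/(4 - 3*cos(2*s))^2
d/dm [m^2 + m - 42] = 2*m + 1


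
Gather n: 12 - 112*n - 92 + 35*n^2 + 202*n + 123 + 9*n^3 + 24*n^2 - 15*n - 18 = 9*n^3 + 59*n^2 + 75*n + 25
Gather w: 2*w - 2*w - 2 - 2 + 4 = 0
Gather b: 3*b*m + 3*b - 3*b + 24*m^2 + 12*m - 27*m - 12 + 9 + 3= 3*b*m + 24*m^2 - 15*m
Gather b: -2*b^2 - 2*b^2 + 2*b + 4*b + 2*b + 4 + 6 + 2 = -4*b^2 + 8*b + 12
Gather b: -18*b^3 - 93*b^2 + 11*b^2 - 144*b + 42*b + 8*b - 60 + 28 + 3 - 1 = -18*b^3 - 82*b^2 - 94*b - 30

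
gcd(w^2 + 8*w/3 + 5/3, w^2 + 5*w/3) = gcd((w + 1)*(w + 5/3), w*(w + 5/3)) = w + 5/3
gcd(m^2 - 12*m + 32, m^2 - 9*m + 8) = m - 8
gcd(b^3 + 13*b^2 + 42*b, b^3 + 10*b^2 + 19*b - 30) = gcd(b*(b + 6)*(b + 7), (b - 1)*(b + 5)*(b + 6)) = b + 6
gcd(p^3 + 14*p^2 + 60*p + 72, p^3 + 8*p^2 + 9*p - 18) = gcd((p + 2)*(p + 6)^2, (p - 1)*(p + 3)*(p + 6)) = p + 6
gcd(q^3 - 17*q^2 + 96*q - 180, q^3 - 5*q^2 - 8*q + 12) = q - 6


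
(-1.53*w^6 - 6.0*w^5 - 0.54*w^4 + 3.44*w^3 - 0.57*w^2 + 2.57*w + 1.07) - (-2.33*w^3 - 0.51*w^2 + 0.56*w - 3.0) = -1.53*w^6 - 6.0*w^5 - 0.54*w^4 + 5.77*w^3 - 0.0599999999999999*w^2 + 2.01*w + 4.07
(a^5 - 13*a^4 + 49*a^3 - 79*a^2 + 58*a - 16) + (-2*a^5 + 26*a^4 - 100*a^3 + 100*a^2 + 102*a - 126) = -a^5 + 13*a^4 - 51*a^3 + 21*a^2 + 160*a - 142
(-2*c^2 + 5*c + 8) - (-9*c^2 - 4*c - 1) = 7*c^2 + 9*c + 9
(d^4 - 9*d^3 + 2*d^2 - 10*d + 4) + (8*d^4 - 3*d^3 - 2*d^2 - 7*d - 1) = 9*d^4 - 12*d^3 - 17*d + 3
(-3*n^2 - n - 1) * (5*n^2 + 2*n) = -15*n^4 - 11*n^3 - 7*n^2 - 2*n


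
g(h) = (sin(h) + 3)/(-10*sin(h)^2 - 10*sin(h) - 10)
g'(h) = (20*sin(h)*cos(h) + 10*cos(h))*(sin(h) + 3)/(-10*sin(h)^2 - 10*sin(h) - 10)^2 + cos(h)/(-10*sin(h)^2 - 10*sin(h) - 10) = (sin(h)^2 + 6*sin(h) + 2)*cos(h)/(10*(sin(h)^2 + sin(h) + 1)^2)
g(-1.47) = -0.20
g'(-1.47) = -0.03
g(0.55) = -0.20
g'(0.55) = 0.14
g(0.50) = -0.20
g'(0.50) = 0.15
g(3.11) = -0.29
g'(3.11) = -0.21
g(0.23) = -0.25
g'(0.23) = 0.20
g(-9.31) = -0.32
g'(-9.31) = -0.16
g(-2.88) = -0.34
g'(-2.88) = -0.08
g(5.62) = -0.31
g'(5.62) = -0.18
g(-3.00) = -0.33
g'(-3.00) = -0.15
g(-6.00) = -0.24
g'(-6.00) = 0.20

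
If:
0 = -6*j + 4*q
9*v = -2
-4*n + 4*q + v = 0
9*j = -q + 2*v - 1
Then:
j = -26/189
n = -11/42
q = -13/63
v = -2/9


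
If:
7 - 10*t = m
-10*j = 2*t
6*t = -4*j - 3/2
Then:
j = 3/52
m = 257/26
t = -15/52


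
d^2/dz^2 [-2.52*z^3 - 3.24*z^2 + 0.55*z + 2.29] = -15.12*z - 6.48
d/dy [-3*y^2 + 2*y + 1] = 2 - 6*y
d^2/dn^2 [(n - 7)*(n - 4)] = 2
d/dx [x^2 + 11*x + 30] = 2*x + 11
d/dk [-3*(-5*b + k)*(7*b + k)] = -6*b - 6*k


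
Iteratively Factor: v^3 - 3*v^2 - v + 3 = (v - 1)*(v^2 - 2*v - 3) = (v - 3)*(v - 1)*(v + 1)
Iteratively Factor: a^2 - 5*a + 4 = (a - 1)*(a - 4)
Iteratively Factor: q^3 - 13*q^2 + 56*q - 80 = (q - 5)*(q^2 - 8*q + 16) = (q - 5)*(q - 4)*(q - 4)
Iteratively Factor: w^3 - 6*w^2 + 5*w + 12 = (w - 3)*(w^2 - 3*w - 4) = (w - 4)*(w - 3)*(w + 1)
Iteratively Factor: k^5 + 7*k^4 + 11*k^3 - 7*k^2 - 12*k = (k + 1)*(k^4 + 6*k^3 + 5*k^2 - 12*k) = (k - 1)*(k + 1)*(k^3 + 7*k^2 + 12*k) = (k - 1)*(k + 1)*(k + 3)*(k^2 + 4*k) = (k - 1)*(k + 1)*(k + 3)*(k + 4)*(k)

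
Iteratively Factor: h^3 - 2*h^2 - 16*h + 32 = (h + 4)*(h^2 - 6*h + 8) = (h - 4)*(h + 4)*(h - 2)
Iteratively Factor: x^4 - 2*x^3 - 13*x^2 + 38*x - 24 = (x - 3)*(x^3 + x^2 - 10*x + 8) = (x - 3)*(x - 1)*(x^2 + 2*x - 8) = (x - 3)*(x - 1)*(x + 4)*(x - 2)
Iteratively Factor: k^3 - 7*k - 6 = (k - 3)*(k^2 + 3*k + 2) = (k - 3)*(k + 1)*(k + 2)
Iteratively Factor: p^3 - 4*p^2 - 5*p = (p - 5)*(p^2 + p) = (p - 5)*(p + 1)*(p)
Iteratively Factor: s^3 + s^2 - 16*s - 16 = (s + 1)*(s^2 - 16) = (s + 1)*(s + 4)*(s - 4)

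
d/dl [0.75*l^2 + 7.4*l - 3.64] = 1.5*l + 7.4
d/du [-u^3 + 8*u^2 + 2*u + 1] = -3*u^2 + 16*u + 2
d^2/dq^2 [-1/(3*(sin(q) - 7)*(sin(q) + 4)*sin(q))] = (9*sin(q)^3 - 33*sin(q)^2 - 32*sin(q) + 300 + 898/sin(q) - 504/sin(q)^2 - 1568/sin(q)^3)/(3*(sin(q) - 7)^3*(sin(q) + 4)^3)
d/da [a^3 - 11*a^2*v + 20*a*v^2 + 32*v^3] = 3*a^2 - 22*a*v + 20*v^2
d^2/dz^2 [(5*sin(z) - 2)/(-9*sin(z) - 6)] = 16*(-3*sin(z)^2 + 2*sin(z) + 6)/(3*(3*sin(z) + 2)^3)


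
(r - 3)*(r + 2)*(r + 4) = r^3 + 3*r^2 - 10*r - 24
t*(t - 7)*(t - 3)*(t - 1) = t^4 - 11*t^3 + 31*t^2 - 21*t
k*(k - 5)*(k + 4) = k^3 - k^2 - 20*k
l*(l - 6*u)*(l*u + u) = l^3*u - 6*l^2*u^2 + l^2*u - 6*l*u^2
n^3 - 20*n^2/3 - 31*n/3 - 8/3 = (n - 8)*(n + 1/3)*(n + 1)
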